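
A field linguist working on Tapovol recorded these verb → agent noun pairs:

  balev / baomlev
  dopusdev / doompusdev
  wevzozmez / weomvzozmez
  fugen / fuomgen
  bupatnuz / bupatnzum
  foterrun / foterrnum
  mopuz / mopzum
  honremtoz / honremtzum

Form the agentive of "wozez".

woomzez

"wozez" has last vowel 'e'. The stems whose last vowel is 'e' (balev → baomlev, dopusdev → doompusdev, wevzozmez → weomvzozmez) insert -om- after the first vowel.
The other pattern: stems whose last vowel is 'o' or 'u' delete the last vowel and add -um.
So wozez → woomzez.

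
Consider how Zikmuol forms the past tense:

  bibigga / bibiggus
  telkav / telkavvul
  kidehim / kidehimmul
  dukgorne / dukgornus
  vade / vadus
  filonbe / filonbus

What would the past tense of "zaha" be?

telkav and bibigga both have last vowel 'a' yet inflect differently (telkavvul, bibiggus), so the last vowel is not what conditions the rule; whether the stem ends in a vowel or a consonant is.
"zaha" ends in a vowel. The stems ending in a vowel (bibigga → bibiggus, filonbe → filonbus, vade → vadus) drop the final letter and add -us.
The other pattern: stems ending in a consonant double the final consonant and add -ul.
So zaha → zahus.

zahus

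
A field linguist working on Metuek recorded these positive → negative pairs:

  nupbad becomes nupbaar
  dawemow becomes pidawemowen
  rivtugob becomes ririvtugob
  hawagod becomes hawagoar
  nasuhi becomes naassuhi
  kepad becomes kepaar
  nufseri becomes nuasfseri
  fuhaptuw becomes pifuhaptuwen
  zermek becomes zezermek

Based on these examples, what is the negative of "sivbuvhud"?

sivbuvhuar

hawagod and dawemow both have last vowel 'o' yet inflect differently (hawagoar, pidawemowen), so the last vowel is not what conditions the rule; the final letter is.
"sivbuvhud" ends in -d. The stems ending in -d (nupbad → nupbaar, hawagod → hawagoar, kepad → kepaar) drop the final letter and add -ar.
The other patterns: stems ending in -w add pi- … -en around the stem; stems ending in -i insert -as- after the first vowel; stems ending in -b or -k repeat the first consonant+vowel as a prefix.
So sivbuvhud → sivbuvhuar.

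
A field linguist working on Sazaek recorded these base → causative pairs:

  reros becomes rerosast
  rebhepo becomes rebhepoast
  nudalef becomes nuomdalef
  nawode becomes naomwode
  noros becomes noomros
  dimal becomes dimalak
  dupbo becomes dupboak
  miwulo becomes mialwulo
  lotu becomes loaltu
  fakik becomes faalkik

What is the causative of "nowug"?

noomwug

reros and noros both end in -s yet inflect differently (rerosast, noomros), so the final letter is not what conditions the rule; the first letter is.
"nowug" begins with n-. The stems beginning with n- (nudalef → nuomdalef, nawode → naomwode, noros → noomros) insert -om- after the first vowel.
The other patterns: stems beginning with r- add -ast; stems beginning with d- add -ak; stems beginning with f-, l- or m- insert -al- after the first vowel.
So nowug → noomwug.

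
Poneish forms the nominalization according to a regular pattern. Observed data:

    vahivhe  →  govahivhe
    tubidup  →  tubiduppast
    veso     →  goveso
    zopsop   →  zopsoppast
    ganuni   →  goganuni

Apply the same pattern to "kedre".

veso and zopsop both have last vowel 'o' yet inflect differently (goveso, zopsoppast), so the last vowel is not what conditions the rule; whether the stem ends in a vowel or a consonant is.
"kedre" ends in a vowel. The stems ending in a vowel (veso → goveso, ganuni → goganuni, vahivhe → govahivhe) add the prefix go-.
So kedre → gokedre.

gokedre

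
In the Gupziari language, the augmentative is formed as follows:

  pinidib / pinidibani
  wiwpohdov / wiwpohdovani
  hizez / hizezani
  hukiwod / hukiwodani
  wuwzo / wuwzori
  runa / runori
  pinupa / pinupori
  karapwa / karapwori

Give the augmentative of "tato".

tatori

wiwpohdov and wuwzo both have last vowel 'o' yet inflect differently (wiwpohdovani, wuwzori), so the last vowel is not what conditions the rule; whether the stem ends in a vowel or a consonant is.
"tato" ends in a vowel. The stems ending in a vowel (wuwzo → wuwzori, runa → runori, pinupa → pinupori) drop the final letter and add -ori.
The other pattern: stems ending in a consonant add -ani.
So tato → tatori.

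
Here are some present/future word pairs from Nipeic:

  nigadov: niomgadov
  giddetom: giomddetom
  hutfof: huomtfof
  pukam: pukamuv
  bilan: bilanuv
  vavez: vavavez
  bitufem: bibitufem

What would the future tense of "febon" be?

feombon

giddetom and pukam both end in -m yet inflect differently (giomddetom, pukamuv), so the final letter is not what conditions the rule; the last vowel is.
"febon" has last vowel 'o'. The stems whose last vowel is 'o' (nigadov → niomgadov, giddetom → giomddetom, hutfof → huomtfof) insert -om- after the first vowel.
The other patterns: stems whose last vowel is 'a' add -uv; stems whose last vowel is 'e' repeat the first consonant+vowel as a prefix.
So febon → feombon.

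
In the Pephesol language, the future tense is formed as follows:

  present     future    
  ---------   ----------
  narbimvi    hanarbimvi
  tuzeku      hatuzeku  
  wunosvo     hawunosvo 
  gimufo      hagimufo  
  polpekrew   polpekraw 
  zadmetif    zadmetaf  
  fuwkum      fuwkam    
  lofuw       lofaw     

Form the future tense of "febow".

narbimvi and zadmetif both have last vowel 'i' yet inflect differently (hanarbimvi, zadmetaf), so the last vowel is not what conditions the rule; whether the stem ends in a vowel or a consonant is.
"febow" ends in a consonant. The stems ending in a consonant (polpekrew → polpekraw, zadmetif → zadmetaf, fuwkum → fuwkam) change the last vowel to 'a'.
So febow → febaw.

febaw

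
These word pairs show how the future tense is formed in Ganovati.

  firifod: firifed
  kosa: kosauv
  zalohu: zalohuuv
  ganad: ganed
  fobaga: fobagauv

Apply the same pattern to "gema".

kosa and ganad both have last vowel 'a' yet inflect differently (kosauv, ganed), so the last vowel is not what conditions the rule; whether the stem ends in a vowel or a consonant is.
"gema" ends in a vowel. The stems ending in a vowel (zalohu → zalohuuv, kosa → kosauv, fobaga → fobagauv) add -uv.
So gema → gemauv.

gemauv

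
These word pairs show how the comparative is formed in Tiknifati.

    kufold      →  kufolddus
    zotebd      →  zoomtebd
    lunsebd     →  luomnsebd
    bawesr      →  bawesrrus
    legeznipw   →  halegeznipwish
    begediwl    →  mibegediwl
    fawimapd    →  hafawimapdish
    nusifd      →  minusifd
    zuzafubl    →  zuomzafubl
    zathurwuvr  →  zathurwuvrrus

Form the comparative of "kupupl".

"kupupl" has second-to-last letter 'p'. The stems whose second-to-last letter is 'p' (legeznipw → halegeznipwish, fawimapd → hafawimapdish) add ha- … -ish around the stem.
So kupupl → hakupuplish.

hakupuplish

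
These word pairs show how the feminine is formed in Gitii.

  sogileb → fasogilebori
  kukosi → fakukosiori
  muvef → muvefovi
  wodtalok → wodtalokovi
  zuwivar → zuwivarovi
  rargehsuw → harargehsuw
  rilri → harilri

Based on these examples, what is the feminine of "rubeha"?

harubeha

kukosi and rilri both end in -i yet inflect differently (fakukosiori, harilri), so the final letter is not what conditions the rule; the first letter is.
"rubeha" begins with r-. The stems beginning with r- (rargehsuw → harargehsuw, rilri → harilri) add the prefix ha-.
So rubeha → harubeha.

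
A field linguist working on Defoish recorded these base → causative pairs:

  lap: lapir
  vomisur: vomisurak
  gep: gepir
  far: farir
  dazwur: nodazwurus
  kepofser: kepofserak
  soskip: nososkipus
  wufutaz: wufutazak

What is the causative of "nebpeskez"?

far and dazwur both end in -r yet inflect differently (farir, nodazwurus), so the final letter is not what conditions the rule; the number of vowels is.
"nebpeskez" has 3 vowels. The stems with 3 vowels (kepofser → kepofserak, vomisur → vomisurak, wufutaz → wufutazak) add -ak.
So nebpeskez → nebpeskezak.

nebpeskezak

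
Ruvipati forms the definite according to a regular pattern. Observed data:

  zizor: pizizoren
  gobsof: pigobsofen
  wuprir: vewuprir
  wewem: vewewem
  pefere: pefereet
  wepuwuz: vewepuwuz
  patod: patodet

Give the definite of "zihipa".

wuprir and zizor both end in -r yet inflect differently (vewuprir, pizizoren), so the final letter is not what conditions the rule; the first letter is.
"zihipa" begins with z-. The one such stem in the data (zizor → pizizoren) adds pi- … -en around the stem, so the same rule applies.
So zihipa → pizihipaen.

pizihipaen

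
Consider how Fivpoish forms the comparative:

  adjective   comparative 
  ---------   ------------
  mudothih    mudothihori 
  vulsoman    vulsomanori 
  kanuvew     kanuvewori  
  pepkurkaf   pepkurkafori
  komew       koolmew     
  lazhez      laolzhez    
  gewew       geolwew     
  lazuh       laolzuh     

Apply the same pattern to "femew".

feolmew

mudothih and lazuh both end in -h yet inflect differently (mudothihori, laolzuh), so the final letter is not what conditions the rule; the number of vowels is.
"femew" has 2 vowels. The stems with 2 vowels (lazhez → laolzhez, lazuh → laolzuh, gewew → geolwew) insert -ol- after the first vowel.
So femew → feolmew.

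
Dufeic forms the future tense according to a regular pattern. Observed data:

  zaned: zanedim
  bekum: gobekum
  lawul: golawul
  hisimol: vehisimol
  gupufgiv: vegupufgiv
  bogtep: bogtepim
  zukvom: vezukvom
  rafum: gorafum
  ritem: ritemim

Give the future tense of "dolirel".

dolirelim

ritem and rafum both end in -m yet inflect differently (ritemim, gorafum), so the final letter is not what conditions the rule; the last vowel is.
"dolirel" has last vowel 'e'. The stems whose last vowel is 'e' (ritem → ritemim, bogtep → bogtepim, zaned → zanedim) add -im.
So dolirel → dolirelim.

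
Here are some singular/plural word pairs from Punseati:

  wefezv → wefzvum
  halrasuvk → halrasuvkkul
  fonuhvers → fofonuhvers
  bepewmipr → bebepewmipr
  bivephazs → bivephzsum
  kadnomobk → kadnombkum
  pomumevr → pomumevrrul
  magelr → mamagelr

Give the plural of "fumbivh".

halrasuvk and kadnomobk both end in -k yet inflect differently (halrasuvkkul, kadnombkum), so the final letter is not what conditions the rule; the second-to-last letter is.
"fumbivh" has second-to-last letter 'v'. The stems whose second-to-last letter is 'v' (pomumevr → pomumevrrul, halrasuvk → halrasuvkkul) double the final consonant and add -ul.
The other patterns: stems whose second-to-last letter is 'b' or 'z' delete the last vowel and add -um; stems whose second-to-last letter is 'l', 'p' or 'r' repeat the first consonant+vowel as a prefix.
So fumbivh → fumbivhhul.

fumbivhhul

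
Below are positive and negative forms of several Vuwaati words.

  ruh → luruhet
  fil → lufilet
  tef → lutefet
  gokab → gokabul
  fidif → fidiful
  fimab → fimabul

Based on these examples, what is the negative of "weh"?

luwehet

"weh" has 1 vowel. The stems with 1 vowel (ruh → luruhet, fil → lufilet, tef → lutefet) add lu- … -et around the stem.
So weh → luwehet.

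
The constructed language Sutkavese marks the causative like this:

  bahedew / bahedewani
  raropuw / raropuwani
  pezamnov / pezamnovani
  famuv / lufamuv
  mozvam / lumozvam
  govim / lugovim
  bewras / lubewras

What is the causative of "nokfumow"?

pezamnov and famuv both end in -v yet inflect differently (pezamnovani, lufamuv), so the final letter is not what conditions the rule; the number of vowels is.
"nokfumow" has 3 vowels. The stems with 3 vowels (bahedew → bahedewani, raropuw → raropuwani, pezamnov → pezamnovani) add -ani.
The other pattern: stems with 2 vowels add the prefix lu-.
So nokfumow → nokfumowani.

nokfumowani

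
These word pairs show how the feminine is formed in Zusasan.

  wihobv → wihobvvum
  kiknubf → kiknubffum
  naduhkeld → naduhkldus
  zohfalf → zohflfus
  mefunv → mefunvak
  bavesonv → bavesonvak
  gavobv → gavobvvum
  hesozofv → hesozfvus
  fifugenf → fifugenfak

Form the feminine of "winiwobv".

gavobv and mefunv both end in -v yet inflect differently (gavobvvum, mefunvak), so the final letter is not what conditions the rule; the second-to-last letter is.
"winiwobv" has second-to-last letter 'b'. The stems whose second-to-last letter is 'b' (gavobv → gavobvvum, kiknubf → kiknubffum, wihobv → wihobvvum) double the final consonant and add -um.
So winiwobv → winiwobvvum.

winiwobvvum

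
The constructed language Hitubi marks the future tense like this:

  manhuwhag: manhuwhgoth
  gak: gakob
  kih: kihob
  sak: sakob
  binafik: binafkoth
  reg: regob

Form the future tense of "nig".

nigob

gak and binafik both end in -k yet inflect differently (gakob, binafkoth), so the final letter is not what conditions the rule; the number of vowels is.
"nig" has 1 vowel. The stems with 1 vowel (gak → gakob, reg → regob, kih → kihob) add -ob.
The other pattern: stems with 3 vowels delete the last vowel and add -oth.
So nig → nigob.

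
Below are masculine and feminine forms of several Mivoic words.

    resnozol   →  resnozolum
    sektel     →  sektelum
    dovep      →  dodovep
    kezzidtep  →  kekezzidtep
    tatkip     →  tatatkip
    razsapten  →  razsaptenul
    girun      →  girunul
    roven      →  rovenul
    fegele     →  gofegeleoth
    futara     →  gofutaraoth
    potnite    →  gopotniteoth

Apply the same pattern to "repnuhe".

sektel and dovep both have last vowel 'e' yet inflect differently (sektelum, dodovep), so the last vowel is not what conditions the rule; the final letter is.
"repnuhe" ends in -e. The stems ending in -e (fegele → gofegeleoth, potnite → gopotniteoth) add go- … -oth around the stem.
So repnuhe → gorepnuheoth.

gorepnuheoth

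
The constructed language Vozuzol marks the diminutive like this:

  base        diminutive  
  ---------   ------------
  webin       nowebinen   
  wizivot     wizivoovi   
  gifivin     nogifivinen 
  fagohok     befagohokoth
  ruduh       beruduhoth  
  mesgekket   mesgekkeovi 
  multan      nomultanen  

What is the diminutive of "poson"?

wizivot and fagohok both have last vowel 'o' yet inflect differently (wizivoovi, befagohokoth), so the last vowel is not what conditions the rule; the final letter is.
"poson" ends in -n. The stems ending in -n (webin → nowebinen, multan → nomultanen, gifivin → nogifivinen) add no- … -en around the stem.
So poson → noposonen.

noposonen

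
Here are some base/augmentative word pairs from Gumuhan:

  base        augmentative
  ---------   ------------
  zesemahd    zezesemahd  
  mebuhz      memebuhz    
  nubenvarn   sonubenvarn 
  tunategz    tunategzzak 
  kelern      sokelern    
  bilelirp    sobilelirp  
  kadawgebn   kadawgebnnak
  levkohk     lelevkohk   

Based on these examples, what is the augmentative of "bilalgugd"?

mebuhz and tunategz both end in -z yet inflect differently (memebuhz, tunategzzak), so the final letter is not what conditions the rule; the second-to-last letter is.
"bilalgugd" has second-to-last letter 'g'. The one such stem in the data (tunategz → tunategzzak) doubles the final consonant and adds -ak (as does kadawgebn), so the same rule applies.
The other patterns: stems whose second-to-last letter is 'r' add the prefix so-; stems whose second-to-last letter is 'h' repeat the first consonant+vowel as a prefix.
So bilalgugd → bilalgugddak.

bilalgugddak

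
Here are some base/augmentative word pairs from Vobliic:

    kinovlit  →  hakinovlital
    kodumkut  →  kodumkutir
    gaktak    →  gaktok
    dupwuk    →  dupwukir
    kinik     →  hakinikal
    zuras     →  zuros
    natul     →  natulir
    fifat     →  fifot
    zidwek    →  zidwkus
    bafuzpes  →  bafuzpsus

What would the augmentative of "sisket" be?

sisktus

kinik and gaktak both end in -k yet inflect differently (hakinikal, gaktok), so the final letter is not what conditions the rule; the last vowel is.
"sisket" has last vowel 'e'. The stems whose last vowel is 'e' (bafuzpes → bafuzpsus, zidwek → zidwkus) delete the last vowel and add -us.
So sisket → sisktus.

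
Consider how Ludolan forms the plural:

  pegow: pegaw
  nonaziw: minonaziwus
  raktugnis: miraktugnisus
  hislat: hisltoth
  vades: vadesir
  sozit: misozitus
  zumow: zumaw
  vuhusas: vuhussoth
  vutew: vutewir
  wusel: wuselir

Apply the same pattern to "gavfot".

gavfat

vades and raktugnis both end in -s yet inflect differently (vadesir, miraktugnisus), so the final letter is not what conditions the rule; the last vowel is.
"gavfot" has last vowel 'o'. The stems whose last vowel is 'o' (pegow → pegaw, zumow → zumaw) change the last vowel to 'a'.
The other patterns: stems whose last vowel is 'e' add -ir; stems whose last vowel is 'i' add mi- … -us around the stem; stems whose last vowel is 'a' delete the last vowel and add -oth.
So gavfot → gavfat.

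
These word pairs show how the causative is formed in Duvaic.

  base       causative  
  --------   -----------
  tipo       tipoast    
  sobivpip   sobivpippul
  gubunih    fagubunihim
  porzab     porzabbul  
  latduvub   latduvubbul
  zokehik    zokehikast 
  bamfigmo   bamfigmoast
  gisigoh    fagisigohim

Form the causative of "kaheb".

kahebbul

gubunih and zokehik both have last vowel 'i' yet inflect differently (fagubunihim, zokehikast), so the last vowel is not what conditions the rule; the final letter is.
"kaheb" ends in -b. The stems ending in -b (latduvub → latduvubbul, porzab → porzabbul) double the final consonant and add -ul.
So kaheb → kahebbul.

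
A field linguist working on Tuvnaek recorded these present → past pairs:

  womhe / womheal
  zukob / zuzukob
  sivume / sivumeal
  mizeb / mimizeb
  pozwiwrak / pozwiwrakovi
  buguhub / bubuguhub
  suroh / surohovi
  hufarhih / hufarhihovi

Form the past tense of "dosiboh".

dosibohovi

zukob and suroh both have last vowel 'o' yet inflect differently (zuzukob, surohovi), so the last vowel is not what conditions the rule; the final letter is.
"dosiboh" ends in -h. The stems ending in -h (hufarhih → hufarhihovi, suroh → surohovi) add -ovi.
The other patterns: stems ending in -b repeat the first consonant+vowel as a prefix; stems ending in -e add -al.
So dosiboh → dosibohovi.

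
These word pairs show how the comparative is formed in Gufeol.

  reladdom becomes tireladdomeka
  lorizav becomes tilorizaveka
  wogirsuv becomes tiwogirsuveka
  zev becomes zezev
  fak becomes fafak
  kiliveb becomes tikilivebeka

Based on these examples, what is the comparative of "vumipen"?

"vumipen" has 3 vowels. The stems with 3 vowels (lorizav → tilorizaveka, reladdom → tireladdomeka, wogirsuv → tiwogirsuveka) add ti- … -eka around the stem.
The other pattern: stems with 1 vowel repeat the first consonant+vowel as a prefix.
So vumipen → tivumipeneka.

tivumipeneka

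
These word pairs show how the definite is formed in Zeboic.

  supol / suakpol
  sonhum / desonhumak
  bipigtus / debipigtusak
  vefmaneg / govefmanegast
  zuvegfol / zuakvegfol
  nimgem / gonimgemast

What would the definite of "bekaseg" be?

gobekasegast

nimgem and sonhum both end in -m yet inflect differently (gonimgemast, desonhumak), so the final letter is not what conditions the rule; the last vowel is.
"bekaseg" has last vowel 'e'. The stems whose last vowel is 'e' (nimgem → gonimgemast, vefmaneg → govefmanegast) add go- … -ast around the stem.
So bekaseg → gobekasegast.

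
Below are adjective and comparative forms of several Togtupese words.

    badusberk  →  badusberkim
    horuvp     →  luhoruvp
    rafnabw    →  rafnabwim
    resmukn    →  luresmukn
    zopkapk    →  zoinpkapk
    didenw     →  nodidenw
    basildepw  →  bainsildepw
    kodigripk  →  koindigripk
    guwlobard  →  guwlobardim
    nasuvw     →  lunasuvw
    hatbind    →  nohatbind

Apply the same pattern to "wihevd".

luwihevd

"wihevd" has second-to-last letter 'v'. The stems whose second-to-last letter is 'v' (nasuvw → lunasuvw, horuvp → luhoruvp) add the prefix lu-.
So wihevd → luwihevd.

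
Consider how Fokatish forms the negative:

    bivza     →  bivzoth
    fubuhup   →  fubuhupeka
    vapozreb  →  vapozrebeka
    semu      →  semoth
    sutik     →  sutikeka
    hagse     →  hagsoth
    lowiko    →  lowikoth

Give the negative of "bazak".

bazakeka

"bazak" ends in a consonant. The stems ending in a consonant (vapozreb → vapozrebeka, sutik → sutikeka, fubuhup → fubuhupeka) add -eka.
So bazak → bazakeka.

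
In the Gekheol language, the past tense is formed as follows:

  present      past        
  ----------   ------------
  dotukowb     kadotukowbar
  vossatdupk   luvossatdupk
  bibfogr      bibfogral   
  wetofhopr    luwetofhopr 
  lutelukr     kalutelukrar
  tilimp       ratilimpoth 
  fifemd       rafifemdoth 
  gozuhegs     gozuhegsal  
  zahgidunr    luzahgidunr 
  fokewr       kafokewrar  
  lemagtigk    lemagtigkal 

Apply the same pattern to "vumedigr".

bibfogr and fokewr both end in -r yet inflect differently (bibfogral, kafokewrar), so the final letter is not what conditions the rule; the second-to-last letter is.
"vumedigr" has second-to-last letter 'g'. The stems whose second-to-last letter is 'g' (lemagtigk → lemagtigkal, gozuhegs → gozuhegsal, bibfogr → bibfogral) add -al.
The other patterns: stems whose second-to-last letter is 'k' or 'w' add ka- … -ar around the stem; stems whose second-to-last letter is 'm' add ra- … -oth around the stem; stems whose second-to-last letter is 'n' or 'p' add the prefix lu-.
So vumedigr → vumedigral.

vumedigral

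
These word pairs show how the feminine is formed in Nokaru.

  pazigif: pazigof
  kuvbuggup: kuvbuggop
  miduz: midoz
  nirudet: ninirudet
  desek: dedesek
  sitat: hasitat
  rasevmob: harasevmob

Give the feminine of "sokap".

hasokap

nirudet and sitat both end in -t yet inflect differently (ninirudet, hasitat), so the final letter is not what conditions the rule; the last vowel is.
"sokap" has last vowel 'a'. The one such stem in the data (sitat → hasitat) adds the prefix ha-, so the same rule applies.
So sokap → hasokap.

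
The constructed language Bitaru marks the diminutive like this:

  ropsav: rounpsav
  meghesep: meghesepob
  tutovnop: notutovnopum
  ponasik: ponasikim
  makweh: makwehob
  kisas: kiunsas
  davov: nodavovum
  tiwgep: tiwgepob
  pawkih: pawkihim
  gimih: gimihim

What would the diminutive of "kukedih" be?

kukedihim

ropsav and davov both end in -v yet inflect differently (rounpsav, nodavovum), so the final letter is not what conditions the rule; the last vowel is.
"kukedih" has last vowel 'i'. The stems whose last vowel is 'i' (pawkih → pawkihim, ponasik → ponasikim, gimih → gimihim) add -im.
The other patterns: stems whose last vowel is 'a' insert -un- after the first vowel; stems whose last vowel is 'e' add -ob; stems whose last vowel is 'o' add no- … -um around the stem.
So kukedih → kukedihim.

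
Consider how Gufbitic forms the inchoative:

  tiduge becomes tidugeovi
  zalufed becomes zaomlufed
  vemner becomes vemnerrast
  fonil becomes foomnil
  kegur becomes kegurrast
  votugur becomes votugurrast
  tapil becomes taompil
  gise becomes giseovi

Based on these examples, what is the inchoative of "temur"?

temurrast

vemner and zalufed both have last vowel 'e' yet inflect differently (vemnerrast, zaomlufed), so the last vowel is not what conditions the rule; the final letter is.
"temur" ends in -r. The stems ending in -r (kegur → kegurrast, votugur → votugurrast, vemner → vemnerrast) double the final consonant and add -ast.
The other patterns: stems ending in -d or -l insert -om- after the first vowel; stems ending in -e add -ovi.
So temur → temurrast.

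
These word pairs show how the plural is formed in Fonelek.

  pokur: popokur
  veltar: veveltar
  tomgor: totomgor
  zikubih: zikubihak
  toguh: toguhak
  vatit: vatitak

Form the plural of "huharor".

pokur and toguh both have last vowel 'u' yet inflect differently (popokur, toguhak), so the last vowel is not what conditions the rule; the final letter is.
"huharor" ends in -r. The stems ending in -r (pokur → popokur, veltar → veveltar, tomgor → totomgor) repeat the first consonant+vowel as a prefix.
So huharor → huhuharor.

huhuharor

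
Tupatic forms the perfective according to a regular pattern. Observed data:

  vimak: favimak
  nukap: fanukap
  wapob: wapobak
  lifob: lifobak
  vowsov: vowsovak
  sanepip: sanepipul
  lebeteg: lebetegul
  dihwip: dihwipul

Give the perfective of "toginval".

fatoginval

"toginval" has last vowel 'a'. The stems whose last vowel is 'a' (vimak → favimak, nukap → fanukap) add the prefix fa-.
The other patterns: stems whose last vowel is 'o' add -ak; stems whose last vowel is 'e' or 'i' add -ul.
So toginval → fatoginval.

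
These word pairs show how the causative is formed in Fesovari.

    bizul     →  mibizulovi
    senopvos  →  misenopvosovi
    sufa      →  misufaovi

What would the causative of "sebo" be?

Every pair shown (bizul → mibizulovi, senopvos → misenopvosovi, sufa → misufaovi) follows the same rule: add mi- … -ovi around the stem.
So sebo → miseboovi.

miseboovi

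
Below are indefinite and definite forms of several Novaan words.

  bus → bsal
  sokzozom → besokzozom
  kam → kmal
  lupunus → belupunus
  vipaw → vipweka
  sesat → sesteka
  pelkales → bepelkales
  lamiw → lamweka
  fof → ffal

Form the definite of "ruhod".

bus and pelkales both end in -s yet inflect differently (bsal, bepelkales), so the final letter is not what conditions the rule; the number of vowels is.
"ruhod" has 2 vowels. The stems with 2 vowels (vipaw → vipweka, sesat → sesteka, lamiw → lamweka) delete the last vowel and add -eka.
So ruhod → ruhdeka.

ruhdeka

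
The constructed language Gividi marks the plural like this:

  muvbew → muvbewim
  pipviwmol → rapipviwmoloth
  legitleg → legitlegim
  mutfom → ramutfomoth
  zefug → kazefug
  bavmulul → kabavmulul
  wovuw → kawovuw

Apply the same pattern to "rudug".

bavmulul and pipviwmol both end in -l yet inflect differently (kabavmulul, rapipviwmoloth), so the final letter is not what conditions the rule; the last vowel is.
"rudug" has last vowel 'u'. The stems whose last vowel is 'u' (bavmulul → kabavmulul, zefug → kazefug, wovuw → kawovuw) add the prefix ka-.
So rudug → karudug.

karudug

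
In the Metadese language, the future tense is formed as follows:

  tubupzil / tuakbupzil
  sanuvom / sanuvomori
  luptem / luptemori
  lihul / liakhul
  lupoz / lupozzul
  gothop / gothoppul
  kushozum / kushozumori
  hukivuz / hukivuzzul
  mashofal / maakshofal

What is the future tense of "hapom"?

hapomori

"hapom" ends in -m. The stems ending in -m (kushozum → kushozumori, luptem → luptemori, sanuvom → sanuvomori) add -ori.
So hapom → hapomori.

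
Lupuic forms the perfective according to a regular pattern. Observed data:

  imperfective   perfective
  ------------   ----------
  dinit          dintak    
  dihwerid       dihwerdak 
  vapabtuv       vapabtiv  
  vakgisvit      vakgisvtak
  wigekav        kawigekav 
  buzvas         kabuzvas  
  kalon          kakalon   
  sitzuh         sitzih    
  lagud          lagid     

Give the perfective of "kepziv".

kepzvak

lagud and dihwerid both end in -d yet inflect differently (lagid, dihwerdak), so the final letter is not what conditions the rule; the last vowel is.
"kepziv" has last vowel 'i'. The stems whose last vowel is 'i' (dihwerid → dihwerdak, vakgisvit → vakgisvtak, dinit → dintak) delete the last vowel and add -ak.
The other patterns: stems whose last vowel is 'u' change the last vowel to 'i'; stems whose last vowel is 'a' or 'o' add the prefix ka-.
So kepziv → kepzvak.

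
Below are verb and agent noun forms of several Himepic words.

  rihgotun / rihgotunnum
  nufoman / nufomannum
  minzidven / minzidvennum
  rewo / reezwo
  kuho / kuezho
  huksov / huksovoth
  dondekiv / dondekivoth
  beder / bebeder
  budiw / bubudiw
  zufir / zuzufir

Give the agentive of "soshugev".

rewo and huksov both have last vowel 'o' yet inflect differently (reezwo, huksovoth), so the last vowel is not what conditions the rule; the final letter is.
"soshugev" ends in -v. The stems ending in -v (huksov → huksovoth, dondekiv → dondekivoth) add -oth.
The other patterns: stems ending in -n double the final consonant and add -um; stems ending in -o insert -ez- after the first vowel; stems ending in -r or -w repeat the first consonant+vowel as a prefix.
So soshugev → soshugevoth.

soshugevoth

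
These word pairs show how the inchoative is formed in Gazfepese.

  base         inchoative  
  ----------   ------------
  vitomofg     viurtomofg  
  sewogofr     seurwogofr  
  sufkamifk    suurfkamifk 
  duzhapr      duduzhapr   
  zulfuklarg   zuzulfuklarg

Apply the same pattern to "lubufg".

sewogofr and duzhapr both end in -r yet inflect differently (seurwogofr, duduzhapr), so the final letter is not what conditions the rule; the second-to-last letter is.
"lubufg" has second-to-last letter 'f'. The stems whose second-to-last letter is 'f' (vitomofg → viurtomofg, sewogofr → seurwogofr, sufkamifk → suurfkamifk) insert -ur- after the first vowel.
So lubufg → luurbufg.

luurbufg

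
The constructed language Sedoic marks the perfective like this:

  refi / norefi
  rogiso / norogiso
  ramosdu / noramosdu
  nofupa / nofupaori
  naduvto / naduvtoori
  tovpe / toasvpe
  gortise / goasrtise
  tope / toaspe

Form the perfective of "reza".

rogiso and naduvto both end in -o yet inflect differently (norogiso, naduvtoori), so the final letter is not what conditions the rule; the first letter is.
"reza" begins with r-. The stems beginning with r- (refi → norefi, rogiso → norogiso, ramosdu → noramosdu) add the prefix no-.
So reza → noreza.

noreza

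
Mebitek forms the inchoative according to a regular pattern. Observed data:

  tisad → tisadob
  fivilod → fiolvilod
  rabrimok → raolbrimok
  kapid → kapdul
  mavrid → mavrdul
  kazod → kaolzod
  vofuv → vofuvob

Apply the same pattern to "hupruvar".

kazod and mavrid both end in -d yet inflect differently (kaolzod, mavrdul), so the final letter is not what conditions the rule; the last vowel is.
"hupruvar" has last vowel 'a'. The one such stem in the data (tisad → tisadob) adds -ob, so the same rule applies.
So hupruvar → hupruvarob.

hupruvarob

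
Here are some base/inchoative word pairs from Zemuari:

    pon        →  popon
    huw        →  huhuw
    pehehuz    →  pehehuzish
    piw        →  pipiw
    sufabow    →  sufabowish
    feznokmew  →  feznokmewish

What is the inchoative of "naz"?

"naz" has 1 vowel. The stems with 1 vowel (pon → popon, piw → pipiw, huw → huhuw) repeat the first consonant+vowel as a prefix.
The other pattern: stems with 3 vowels add -ish.
So naz → nanaz.

nanaz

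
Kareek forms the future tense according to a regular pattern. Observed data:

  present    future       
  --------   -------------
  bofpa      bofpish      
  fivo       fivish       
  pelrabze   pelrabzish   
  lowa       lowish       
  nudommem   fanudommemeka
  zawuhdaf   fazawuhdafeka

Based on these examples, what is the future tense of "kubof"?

fakubofeka

pelrabze and nudommem both have last vowel 'e' yet inflect differently (pelrabzish, fanudommemeka), so the last vowel is not what conditions the rule; whether the stem ends in a vowel or a consonant is.
"kubof" ends in a consonant. The stems ending in a consonant (nudommem → fanudommemeka, zawuhdaf → fazawuhdafeka) add fa- … -eka around the stem.
The other pattern: stems ending in a vowel drop the final letter and add -ish.
So kubof → fakubofeka.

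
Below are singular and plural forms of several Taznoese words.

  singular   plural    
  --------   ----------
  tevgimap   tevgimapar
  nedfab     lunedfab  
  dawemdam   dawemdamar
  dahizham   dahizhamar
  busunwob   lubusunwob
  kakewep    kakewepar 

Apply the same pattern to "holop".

holopar

nedfab and tevgimap both have last vowel 'a' yet inflect differently (lunedfab, tevgimapar), so the last vowel is not what conditions the rule; the final letter is.
"holop" ends in -p. The stems ending in -p (kakewep → kakewepar, tevgimap → tevgimapar) add -ar.
The other pattern: stems ending in -b add the prefix lu-.
So holop → holopar.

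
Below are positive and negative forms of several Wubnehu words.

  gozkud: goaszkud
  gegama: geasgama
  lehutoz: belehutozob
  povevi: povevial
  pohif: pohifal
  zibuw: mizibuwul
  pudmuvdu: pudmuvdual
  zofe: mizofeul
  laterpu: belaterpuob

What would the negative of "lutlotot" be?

laterpu and pudmuvdu both end in -u yet inflect differently (belaterpuob, pudmuvdual), so the final letter is not what conditions the rule; the first letter is.
"lutlotot" begins with l-. The stems beginning with l- (lehutoz → belehutozob, laterpu → belaterpuob) add be- … -ob around the stem.
The other patterns: stems beginning with g- insert -as- after the first vowel; stems beginning with p- add -al; stems beginning with z- add mi- … -ul around the stem.
So lutlotot → belutlototob.

belutlototob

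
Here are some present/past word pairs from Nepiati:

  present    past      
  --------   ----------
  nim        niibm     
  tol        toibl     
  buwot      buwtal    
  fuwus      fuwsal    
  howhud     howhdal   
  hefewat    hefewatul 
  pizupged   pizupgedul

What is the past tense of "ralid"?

raldal

buwot and hefewat both end in -t yet inflect differently (buwtal, hefewatul), so the final letter is not what conditions the rule; the number of vowels is.
"ralid" has 2 vowels. The stems with 2 vowels (buwot → buwtal, fuwus → fuwsal, howhud → howhdal) delete the last vowel and add -al.
So ralid → raldal.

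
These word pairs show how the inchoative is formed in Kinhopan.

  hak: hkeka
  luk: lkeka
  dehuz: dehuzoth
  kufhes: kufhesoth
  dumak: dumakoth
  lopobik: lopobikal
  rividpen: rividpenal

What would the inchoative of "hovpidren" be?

"hovpidren" has 3 vowels. The stems with 3 vowels (lopobik → lopobikal, rividpen → rividpenal) add -al.
So hovpidren → hovpidrenal.

hovpidrenal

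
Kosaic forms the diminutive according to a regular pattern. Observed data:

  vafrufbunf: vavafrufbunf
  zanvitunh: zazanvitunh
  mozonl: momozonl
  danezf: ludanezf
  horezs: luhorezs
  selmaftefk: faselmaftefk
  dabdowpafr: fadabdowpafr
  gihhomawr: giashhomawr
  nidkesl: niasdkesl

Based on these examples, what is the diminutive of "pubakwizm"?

vafrufbunf and danezf both end in -f yet inflect differently (vavafrufbunf, ludanezf), so the final letter is not what conditions the rule; the second-to-last letter is.
"pubakwizm" has second-to-last letter 'z'. The stems whose second-to-last letter is 'z' (danezf → ludanezf, horezs → luhorezs) add the prefix lu-.
The other patterns: stems whose second-to-last letter is 'n' repeat the first consonant+vowel as a prefix; stems whose second-to-last letter is 'f' add the prefix fa-; stems whose second-to-last letter is 's' or 'w' insert -as- after the first vowel.
So pubakwizm → lupubakwizm.

lupubakwizm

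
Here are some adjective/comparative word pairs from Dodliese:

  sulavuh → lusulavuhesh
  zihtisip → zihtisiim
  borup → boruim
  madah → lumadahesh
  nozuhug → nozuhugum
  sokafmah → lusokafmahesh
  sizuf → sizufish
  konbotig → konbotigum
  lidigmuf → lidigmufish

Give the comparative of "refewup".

refewuim

nozuhug and sulavuh both have last vowel 'u' yet inflect differently (nozuhugum, lusulavuhesh), so the last vowel is not what conditions the rule; the final letter is.
"refewup" ends in -p. The stems ending in -p (zihtisip → zihtisiim, borup → boruim) drop the final letter and add -im.
So refewup → refewuim.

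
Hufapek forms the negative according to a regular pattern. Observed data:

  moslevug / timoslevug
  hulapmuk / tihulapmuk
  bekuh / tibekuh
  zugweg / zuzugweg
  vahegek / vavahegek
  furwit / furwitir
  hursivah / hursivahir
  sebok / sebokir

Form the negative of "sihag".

"sihag" has last vowel 'a'. The one such stem in the data (hursivah → hursivahir) adds -ir, so the same rule applies.
The other patterns: stems whose last vowel is 'u' add the prefix ti-; stems whose last vowel is 'e' repeat the first consonant+vowel as a prefix.
So sihag → sihagir.

sihagir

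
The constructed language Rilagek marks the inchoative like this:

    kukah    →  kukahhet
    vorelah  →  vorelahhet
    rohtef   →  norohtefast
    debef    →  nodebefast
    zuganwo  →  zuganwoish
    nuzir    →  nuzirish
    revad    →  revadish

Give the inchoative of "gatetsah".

gatetsahhet

kukah and revad both have last vowel 'a' yet inflect differently (kukahhet, revadish), so the last vowel is not what conditions the rule; the final letter is.
"gatetsah" ends in -h. The stems ending in -h (kukah → kukahhet, vorelah → vorelahhet) double the final consonant and add -et.
So gatetsah → gatetsahhet.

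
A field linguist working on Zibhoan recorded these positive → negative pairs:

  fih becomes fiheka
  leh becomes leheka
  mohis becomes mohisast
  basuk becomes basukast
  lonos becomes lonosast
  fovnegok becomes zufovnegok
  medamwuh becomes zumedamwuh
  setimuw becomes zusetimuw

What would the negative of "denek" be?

"denek" has 2 vowels. The stems with 2 vowels (mohis → mohisast, basuk → basukast, lonos → lonosast) add -ast.
So denek → denekast.

denekast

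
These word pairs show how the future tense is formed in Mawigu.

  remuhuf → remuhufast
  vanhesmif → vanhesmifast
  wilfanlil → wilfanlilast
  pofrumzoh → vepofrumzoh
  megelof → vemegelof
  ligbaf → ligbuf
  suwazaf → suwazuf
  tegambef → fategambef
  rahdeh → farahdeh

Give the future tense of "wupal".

wupul

remuhuf and megelof both end in -f yet inflect differently (remuhufast, vemegelof), so the final letter is not what conditions the rule; the last vowel is.
"wupal" has last vowel 'a'. The stems whose last vowel is 'a' (ligbaf → ligbuf, suwazaf → suwazuf) change the last vowel to 'u'.
The other patterns: stems whose last vowel is 'i' or 'u' add -ast; stems whose last vowel is 'o' add the prefix ve-; stems whose last vowel is 'e' add the prefix fa-.
So wupal → wupul.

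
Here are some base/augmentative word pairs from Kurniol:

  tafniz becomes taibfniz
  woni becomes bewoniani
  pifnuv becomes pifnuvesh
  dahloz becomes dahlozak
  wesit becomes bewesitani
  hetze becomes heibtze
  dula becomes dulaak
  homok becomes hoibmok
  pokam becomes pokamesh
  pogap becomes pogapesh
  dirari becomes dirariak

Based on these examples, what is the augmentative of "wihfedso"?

bewihfedsoani

dirari and woni both end in -i yet inflect differently (dirariak, bewoniani), so the final letter is not what conditions the rule; the first letter is.
"wihfedso" begins with w-. The stems beginning with w- (woni → bewoniani, wesit → bewesitani) add be- … -ani around the stem.
The other patterns: stems beginning with d- add -ak; stems beginning with p- add -esh; stems beginning with h- or t- insert -ib- after the first vowel.
So wihfedso → bewihfedsoani.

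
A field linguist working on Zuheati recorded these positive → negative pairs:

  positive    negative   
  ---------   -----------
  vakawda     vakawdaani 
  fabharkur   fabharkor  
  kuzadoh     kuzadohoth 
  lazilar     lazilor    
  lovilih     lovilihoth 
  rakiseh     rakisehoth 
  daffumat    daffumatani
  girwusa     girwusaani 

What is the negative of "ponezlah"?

ponezlahoth

"ponezlah" ends in -h. The stems ending in -h (rakiseh → rakisehoth, lovilih → lovilihoth, kuzadoh → kuzadohoth) add -oth.
So ponezlah → ponezlahoth.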